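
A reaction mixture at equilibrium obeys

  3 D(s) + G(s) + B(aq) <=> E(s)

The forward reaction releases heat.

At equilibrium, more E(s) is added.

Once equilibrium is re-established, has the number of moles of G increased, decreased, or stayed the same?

E is a pure solid; its activity is 1 regardless of amount, so Q is unaffected — no shift from this change.
No net shift occurs, so the amount of G is unchanged.

unchanged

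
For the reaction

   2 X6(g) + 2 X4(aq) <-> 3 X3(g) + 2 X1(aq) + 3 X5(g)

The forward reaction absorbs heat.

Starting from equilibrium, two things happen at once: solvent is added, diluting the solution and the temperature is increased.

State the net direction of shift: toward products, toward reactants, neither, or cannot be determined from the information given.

Dilution scales every aqueous concentration by the same factor. Δn_aq = 2 − 2 = 0, so Q is unchanged — no shift.
The forward reaction is endothermic. Raising T favours the endothermic direction — shift to the right.
Only the nonzero effect(s) matter; the net shift is to the right.

right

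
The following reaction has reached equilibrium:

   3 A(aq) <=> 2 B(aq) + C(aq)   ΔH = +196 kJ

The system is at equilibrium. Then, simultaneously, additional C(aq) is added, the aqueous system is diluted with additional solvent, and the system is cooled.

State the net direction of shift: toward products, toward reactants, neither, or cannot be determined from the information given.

left

Adding C (aq), a product, drives the reaction to the left.
Dilution scales every aqueous concentration by the same factor. Δn_aq = 3 − 3 = 0, so Q is unchanged — no shift.
The forward reaction is endothermic. Lowering T favours the exothermic direction — shift to the left.
Only the nonzero effect(s) matter; the net shift is to the left.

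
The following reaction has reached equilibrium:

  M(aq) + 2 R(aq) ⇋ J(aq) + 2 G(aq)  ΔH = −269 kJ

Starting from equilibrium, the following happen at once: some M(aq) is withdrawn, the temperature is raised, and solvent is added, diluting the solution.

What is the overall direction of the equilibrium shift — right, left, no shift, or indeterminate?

left

Removing M (aq), a reactant, drives the reaction to the left.
The forward reaction is exothermic. Raising T favours the endothermic direction — shift to the left.
Dilution scales every aqueous concentration by the same factor. Δn_aq = 3 − 3 = 0, so Q is unchanged — no shift.
Only the nonzero effect(s) matter; the net shift is to the left.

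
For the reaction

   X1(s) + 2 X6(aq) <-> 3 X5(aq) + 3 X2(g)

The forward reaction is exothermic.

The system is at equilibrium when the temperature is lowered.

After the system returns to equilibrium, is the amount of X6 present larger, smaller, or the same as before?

decreases

The forward reaction is exothermic. Lowering T favours the exothermic direction — shift to the right.
The net shift is to the right. X6 is a reactant, so its amount decreases.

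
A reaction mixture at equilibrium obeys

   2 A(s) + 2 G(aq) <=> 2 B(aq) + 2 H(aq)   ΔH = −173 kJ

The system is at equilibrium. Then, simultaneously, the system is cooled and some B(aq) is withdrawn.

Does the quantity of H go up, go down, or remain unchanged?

increases

The forward reaction is exothermic. Lowering T favours the exothermic direction — shift to the right.
Removing B (aq), a product, drives the reaction to the right.
The net shift is to the right. H is a product, so its amount increases.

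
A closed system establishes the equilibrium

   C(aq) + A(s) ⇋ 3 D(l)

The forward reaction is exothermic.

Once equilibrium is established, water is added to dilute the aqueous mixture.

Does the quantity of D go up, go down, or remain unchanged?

Dilution lowers every aqueous concentration by the same factor. Δn_aq = 0 − 1 = -1, so the system shifts toward the side with more dissolved moles — to the left.
The net shift is to the left. D is a product, so its amount decreases.

decreases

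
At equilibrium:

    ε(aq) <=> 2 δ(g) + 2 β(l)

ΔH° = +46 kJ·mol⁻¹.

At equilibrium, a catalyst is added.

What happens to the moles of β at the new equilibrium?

unchanged

A catalyst speeds both forward and reverse rates equally; it changes neither Q nor K — no shift from this change.
No net shift occurs, so the amount of β is unchanged.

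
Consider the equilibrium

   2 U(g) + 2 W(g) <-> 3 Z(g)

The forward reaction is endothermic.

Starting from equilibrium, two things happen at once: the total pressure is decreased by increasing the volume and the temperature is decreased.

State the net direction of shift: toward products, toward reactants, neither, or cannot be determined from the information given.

left

Gas moles: reactants 4, products 3 (Δn_gas = -1). Expansion shifts the system toward the side with more moles of gas — to the left.
The forward reaction is endothermic. Lowering T favours the exothermic direction — shift to the left.
All effects act in the same direction — net shift to the left.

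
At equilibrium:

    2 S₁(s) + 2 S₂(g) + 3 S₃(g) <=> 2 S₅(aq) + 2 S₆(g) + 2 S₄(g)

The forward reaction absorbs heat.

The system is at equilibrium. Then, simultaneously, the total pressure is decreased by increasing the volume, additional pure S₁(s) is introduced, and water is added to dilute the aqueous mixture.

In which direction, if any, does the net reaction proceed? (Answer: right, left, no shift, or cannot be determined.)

cannot be determined

Gas moles: reactants 5, products 4 (Δn_gas = -1). Expansion shifts the system toward the side with more moles of gas — to the left.
S₁ is a pure solid; its activity is 1 regardless of amount, so Q is unaffected — no shift from this change.
Dilution lowers every aqueous concentration by the same factor. Δn_aq = 2 − 0 = +2, so the system shifts toward the side with more dissolved moles — to the right.
The individual effects push in opposite directions; without quantitative information the net direction cannot be determined.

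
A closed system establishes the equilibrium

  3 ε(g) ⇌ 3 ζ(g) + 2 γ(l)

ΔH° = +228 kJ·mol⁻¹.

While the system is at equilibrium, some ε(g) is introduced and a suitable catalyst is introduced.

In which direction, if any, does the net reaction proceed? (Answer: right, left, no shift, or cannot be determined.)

right

Adding ε (g), a reactant, drives the reaction to the right.
A catalyst speeds both forward and reverse rates equally; it changes neither Q nor K — no shift from this change.
Only the nonzero effect(s) matter; the net shift is to the right.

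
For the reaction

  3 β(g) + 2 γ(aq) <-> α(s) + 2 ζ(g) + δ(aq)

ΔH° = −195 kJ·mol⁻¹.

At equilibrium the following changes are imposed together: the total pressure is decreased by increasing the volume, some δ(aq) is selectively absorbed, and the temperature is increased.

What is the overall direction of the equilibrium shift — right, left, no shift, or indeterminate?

Gas moles: reactants 3, products 2 (Δn_gas = -1). Expansion shifts the system toward the side with more moles of gas — to the left.
Removing δ (aq), a product, drives the reaction to the right.
The forward reaction is exothermic. Raising T favours the endothermic direction — shift to the left.
The individual effects push in opposite directions; without quantitative information the net direction cannot be determined.

cannot be determined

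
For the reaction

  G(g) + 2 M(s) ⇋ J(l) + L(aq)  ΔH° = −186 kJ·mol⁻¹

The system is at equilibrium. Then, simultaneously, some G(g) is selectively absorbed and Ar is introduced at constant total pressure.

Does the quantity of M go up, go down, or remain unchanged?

Removing G (g), a reactant, drives the reaction to the left.
Adding inert gas at constant total pressure expands the volume and lowers every reacting partial pressure. With Δn_gas = 0 − 1 = -1, Q moves away from K toward the side with fewer gas moles, so the system shifts toward the side with more gas moles — to the left.
The net shift is to the left. M is a reactant, so its amount increases.

increases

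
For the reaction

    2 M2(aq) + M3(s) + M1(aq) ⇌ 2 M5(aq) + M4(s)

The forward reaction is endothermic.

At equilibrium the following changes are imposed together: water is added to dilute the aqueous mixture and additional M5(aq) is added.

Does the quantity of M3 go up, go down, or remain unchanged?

Dilution lowers every aqueous concentration by the same factor. Δn_aq = 2 − 3 = -1, so the system shifts toward the side with more dissolved moles — to the left.
Adding M5 (aq), a product, drives the reaction to the left.
The net shift is to the left. M3 is a reactant, so its amount increases.

increases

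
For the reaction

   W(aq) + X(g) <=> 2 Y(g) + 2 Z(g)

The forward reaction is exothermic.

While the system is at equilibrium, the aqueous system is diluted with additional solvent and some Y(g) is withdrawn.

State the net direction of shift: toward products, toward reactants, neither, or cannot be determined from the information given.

cannot be determined

Dilution lowers every aqueous concentration by the same factor. Δn_aq = 0 − 1 = -1, so the system shifts toward the side with more dissolved moles — to the left.
Removing Y (g), a product, drives the reaction to the right.
The individual effects push in opposite directions; without quantitative information the net direction cannot be determined.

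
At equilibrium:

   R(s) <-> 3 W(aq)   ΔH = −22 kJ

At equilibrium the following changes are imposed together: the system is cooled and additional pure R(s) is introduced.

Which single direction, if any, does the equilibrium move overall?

The forward reaction is exothermic. Lowering T favours the exothermic direction — shift to the right.
R is a pure solid; its activity is 1 regardless of amount, so Q is unaffected — no shift from this change.
Only the nonzero effect(s) matter; the net shift is to the right.

right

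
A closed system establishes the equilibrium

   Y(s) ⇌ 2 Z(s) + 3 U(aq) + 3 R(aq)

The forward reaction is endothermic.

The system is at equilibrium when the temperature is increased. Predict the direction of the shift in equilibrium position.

The forward reaction is endothermic. Raising T favours the endothermic direction — shift to the right.

right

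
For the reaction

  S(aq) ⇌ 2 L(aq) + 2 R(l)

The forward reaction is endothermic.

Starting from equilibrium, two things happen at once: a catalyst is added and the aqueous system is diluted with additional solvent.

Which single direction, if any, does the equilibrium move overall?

A catalyst speeds both forward and reverse rates equally; it changes neither Q nor K — no shift from this change.
Dilution lowers every aqueous concentration by the same factor. Δn_aq = 2 − 1 = +1, so the system shifts toward the side with more dissolved moles — to the right.
Only the nonzero effect(s) matter; the net shift is to the right.

right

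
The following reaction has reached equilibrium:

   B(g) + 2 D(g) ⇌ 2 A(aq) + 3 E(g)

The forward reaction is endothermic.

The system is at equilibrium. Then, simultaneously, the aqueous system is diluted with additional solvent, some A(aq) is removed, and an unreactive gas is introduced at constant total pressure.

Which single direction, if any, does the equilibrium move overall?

Dilution lowers every aqueous concentration by the same factor. Δn_aq = 2 − 0 = +2, so the system shifts toward the side with more dissolved moles — to the right.
Removing A (aq), a product, drives the reaction to the right.
Adding inert gas at constant total pressure expands the volume, scaling every reacting partial pressure by the same factor. Δn_gas = 3 − 3 = 0, so Q is unchanged — no shift.
Only the nonzero effect(s) matter; the net shift is to the right.

right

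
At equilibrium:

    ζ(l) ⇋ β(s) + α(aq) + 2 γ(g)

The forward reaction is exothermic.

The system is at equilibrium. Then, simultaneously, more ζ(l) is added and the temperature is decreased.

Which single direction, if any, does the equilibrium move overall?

ζ is a pure liquid; its activity is 1 regardless of amount, so Q is unaffected — no shift from this change.
The forward reaction is exothermic. Lowering T favours the exothermic direction — shift to the right.
Only the nonzero effect(s) matter; the net shift is to the right.

right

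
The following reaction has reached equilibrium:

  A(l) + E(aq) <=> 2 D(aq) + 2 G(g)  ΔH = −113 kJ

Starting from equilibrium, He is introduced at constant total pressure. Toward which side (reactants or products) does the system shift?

right

Adding inert gas at constant total pressure expands the volume and lowers every reacting partial pressure. With Δn_gas = 2 − 0 = +2, Q moves away from K toward the side with fewer gas moles, so the system shifts toward the side with more gas moles — to the right.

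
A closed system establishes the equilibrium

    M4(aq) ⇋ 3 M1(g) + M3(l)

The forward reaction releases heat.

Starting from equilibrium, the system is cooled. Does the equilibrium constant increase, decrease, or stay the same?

K depends on temperature via the van 't Hoff relation. The forward reaction is exothermic, so lowering T increases K.

increases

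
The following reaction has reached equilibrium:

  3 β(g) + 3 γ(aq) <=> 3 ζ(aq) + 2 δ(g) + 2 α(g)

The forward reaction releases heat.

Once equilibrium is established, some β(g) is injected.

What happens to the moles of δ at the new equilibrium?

Adding β (g), a reactant, drives the reaction to the right.
The net shift is to the right. δ is a product, so its amount increases.

increases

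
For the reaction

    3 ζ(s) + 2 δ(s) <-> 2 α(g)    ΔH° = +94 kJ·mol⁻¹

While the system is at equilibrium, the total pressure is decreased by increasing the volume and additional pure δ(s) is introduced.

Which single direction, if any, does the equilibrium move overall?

Gas moles: reactants 0, products 2 (Δn_gas = +2). Expansion shifts the system toward the side with more moles of gas — to the right.
δ is a pure solid; its activity is 1 regardless of amount, so Q is unaffected — no shift from this change.
Only the nonzero effect(s) matter; the net shift is to the right.

right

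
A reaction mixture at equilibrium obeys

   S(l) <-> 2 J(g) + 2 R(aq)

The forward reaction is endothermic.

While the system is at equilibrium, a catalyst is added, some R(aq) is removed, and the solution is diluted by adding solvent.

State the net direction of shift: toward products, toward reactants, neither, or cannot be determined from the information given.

A catalyst speeds both forward and reverse rates equally; it changes neither Q nor K — no shift from this change.
Removing R (aq), a product, drives the reaction to the right.
Dilution lowers every aqueous concentration by the same factor. Δn_aq = 2 − 0 = +2, so the system shifts toward the side with more dissolved moles — to the right.
Only the nonzero effect(s) matter; the net shift is to the right.

right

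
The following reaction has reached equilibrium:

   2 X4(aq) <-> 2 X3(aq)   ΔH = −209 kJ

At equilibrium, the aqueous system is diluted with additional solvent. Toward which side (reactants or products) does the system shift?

Dilution scales every aqueous concentration by the same factor. Δn_aq = 2 − 2 = 0, so Q is unchanged — no shift.

no shift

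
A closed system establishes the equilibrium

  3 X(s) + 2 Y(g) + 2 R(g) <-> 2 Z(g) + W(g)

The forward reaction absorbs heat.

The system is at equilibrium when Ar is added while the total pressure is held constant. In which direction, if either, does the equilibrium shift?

Adding inert gas at constant total pressure expands the volume and lowers every reacting partial pressure. With Δn_gas = 3 − 4 = -1, Q moves away from K toward the side with fewer gas moles, so the system shifts toward the side with more gas moles — to the left.

left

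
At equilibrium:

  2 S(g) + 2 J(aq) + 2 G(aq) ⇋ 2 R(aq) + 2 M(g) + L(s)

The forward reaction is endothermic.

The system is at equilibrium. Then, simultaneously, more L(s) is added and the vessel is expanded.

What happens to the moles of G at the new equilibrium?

L is a pure solid; its activity is 1 regardless of amount, so Q is unaffected — no shift from this change.
Gas moles: reactants 2, products 2. Δn_gas = 0, so a volume change leaves Q equal to K — no shift from this change.
No net shift occurs, so the amount of G is unchanged.

unchanged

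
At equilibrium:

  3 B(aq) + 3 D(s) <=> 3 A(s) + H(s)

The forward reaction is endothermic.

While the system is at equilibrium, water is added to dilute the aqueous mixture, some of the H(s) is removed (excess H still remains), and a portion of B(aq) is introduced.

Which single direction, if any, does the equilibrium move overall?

Dilution lowers every aqueous concentration by the same factor. Δn_aq = 0 − 3 = -3, so the system shifts toward the side with more dissolved moles — to the left.
H is a pure solid; its activity is 1 regardless of amount, so Q is unaffected — no shift from this change.
Adding B (aq), a reactant, drives the reaction to the right.
The individual effects push in opposite directions; without quantitative information the net direction cannot be determined.

cannot be determined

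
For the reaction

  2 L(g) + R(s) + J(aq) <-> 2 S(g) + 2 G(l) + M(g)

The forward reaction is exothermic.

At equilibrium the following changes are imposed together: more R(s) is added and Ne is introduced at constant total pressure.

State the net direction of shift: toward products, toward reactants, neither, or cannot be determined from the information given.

right

R is a pure solid; its activity is 1 regardless of amount, so Q is unaffected — no shift from this change.
Adding inert gas at constant total pressure expands the volume and lowers every reacting partial pressure. With Δn_gas = 3 − 2 = +1, Q moves away from K toward the side with fewer gas moles, so the system shifts toward the side with more gas moles — to the right.
Only the nonzero effect(s) matter; the net shift is to the right.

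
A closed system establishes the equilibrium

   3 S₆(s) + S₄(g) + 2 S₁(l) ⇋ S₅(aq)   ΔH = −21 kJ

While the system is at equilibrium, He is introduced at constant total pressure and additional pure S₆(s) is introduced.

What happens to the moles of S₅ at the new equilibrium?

decreases

Adding inert gas at constant total pressure expands the volume and lowers every reacting partial pressure. With Δn_gas = 0 − 1 = -1, Q moves away from K toward the side with fewer gas moles, so the system shifts toward the side with more gas moles — to the left.
S₆ is a pure solid; its activity is 1 regardless of amount, so Q is unaffected — no shift from this change.
The net shift is to the left. S₅ is a product, so its amount decreases.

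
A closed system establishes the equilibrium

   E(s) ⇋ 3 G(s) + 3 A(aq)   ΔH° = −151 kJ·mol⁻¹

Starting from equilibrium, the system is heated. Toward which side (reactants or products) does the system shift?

The forward reaction is exothermic. Raising T favours the endothermic direction — shift to the left.

left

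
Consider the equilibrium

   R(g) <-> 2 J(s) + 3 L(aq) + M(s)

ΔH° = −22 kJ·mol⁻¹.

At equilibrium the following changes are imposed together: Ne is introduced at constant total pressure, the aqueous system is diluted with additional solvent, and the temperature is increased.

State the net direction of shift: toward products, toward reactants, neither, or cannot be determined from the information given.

Adding inert gas at constant total pressure expands the volume and lowers every reacting partial pressure. With Δn_gas = 0 − 1 = -1, Q moves away from K toward the side with fewer gas moles, so the system shifts toward the side with more gas moles — to the left.
Dilution lowers every aqueous concentration by the same factor. Δn_aq = 3 − 0 = +3, so the system shifts toward the side with more dissolved moles — to the right.
The forward reaction is exothermic. Raising T favours the endothermic direction — shift to the left.
The individual effects push in opposite directions; without quantitative information the net direction cannot be determined.

cannot be determined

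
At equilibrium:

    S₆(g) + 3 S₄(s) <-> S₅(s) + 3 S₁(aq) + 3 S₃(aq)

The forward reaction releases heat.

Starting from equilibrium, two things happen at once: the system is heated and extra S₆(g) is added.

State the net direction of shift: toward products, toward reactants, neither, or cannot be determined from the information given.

The forward reaction is exothermic. Raising T favours the endothermic direction — shift to the left.
Adding S₆ (g), a reactant, drives the reaction to the right.
The individual effects push in opposite directions; without quantitative information the net direction cannot be determined.

cannot be determined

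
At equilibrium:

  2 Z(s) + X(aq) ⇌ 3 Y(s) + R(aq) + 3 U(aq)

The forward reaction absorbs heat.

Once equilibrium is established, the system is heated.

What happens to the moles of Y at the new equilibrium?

The forward reaction is endothermic. Raising T favours the endothermic direction — shift to the right.
The net shift is to the right. Y is a product, so its amount increases.

increases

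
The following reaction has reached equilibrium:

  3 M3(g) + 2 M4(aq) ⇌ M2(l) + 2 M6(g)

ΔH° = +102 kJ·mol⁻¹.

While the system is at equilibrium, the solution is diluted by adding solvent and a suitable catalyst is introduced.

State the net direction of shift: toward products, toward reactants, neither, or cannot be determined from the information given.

left

Dilution lowers every aqueous concentration by the same factor. Δn_aq = 0 − 2 = -2, so the system shifts toward the side with more dissolved moles — to the left.
A catalyst speeds both forward and reverse rates equally; it changes neither Q nor K — no shift from this change.
Only the nonzero effect(s) matter; the net shift is to the left.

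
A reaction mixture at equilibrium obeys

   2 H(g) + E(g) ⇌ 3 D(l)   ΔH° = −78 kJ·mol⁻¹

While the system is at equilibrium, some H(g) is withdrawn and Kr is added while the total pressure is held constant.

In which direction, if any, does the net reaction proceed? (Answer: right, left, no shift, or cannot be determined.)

Removing H (g), a reactant, drives the reaction to the left.
Adding inert gas at constant total pressure expands the volume and lowers every reacting partial pressure. With Δn_gas = 0 − 3 = -3, Q moves away from K toward the side with fewer gas moles, so the system shifts toward the side with more gas moles — to the left.
All effects act in the same direction — net shift to the left.

left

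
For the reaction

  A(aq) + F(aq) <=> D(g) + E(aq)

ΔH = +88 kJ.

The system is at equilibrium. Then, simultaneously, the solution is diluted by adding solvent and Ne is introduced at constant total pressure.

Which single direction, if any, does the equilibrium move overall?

Dilution lowers every aqueous concentration by the same factor. Δn_aq = 1 − 2 = -1, so the system shifts toward the side with more dissolved moles — to the left.
Adding inert gas at constant total pressure expands the volume and lowers every reacting partial pressure. With Δn_gas = 1 − 0 = +1, Q moves away from K toward the side with fewer gas moles, so the system shifts toward the side with more gas moles — to the right.
The individual effects push in opposite directions; without quantitative information the net direction cannot be determined.

cannot be determined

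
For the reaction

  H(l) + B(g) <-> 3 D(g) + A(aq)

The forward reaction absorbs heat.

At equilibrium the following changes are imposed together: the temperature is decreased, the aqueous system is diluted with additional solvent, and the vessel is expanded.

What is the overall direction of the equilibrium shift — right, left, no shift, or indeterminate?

The forward reaction is endothermic. Lowering T favours the exothermic direction — shift to the left.
Dilution lowers every aqueous concentration by the same factor. Δn_aq = 1 − 0 = +1, so the system shifts toward the side with more dissolved moles — to the right.
Gas moles: reactants 1, products 3 (Δn_gas = +2). Expansion shifts the system toward the side with more moles of gas — to the right.
The individual effects push in opposite directions; without quantitative information the net direction cannot be determined.

cannot be determined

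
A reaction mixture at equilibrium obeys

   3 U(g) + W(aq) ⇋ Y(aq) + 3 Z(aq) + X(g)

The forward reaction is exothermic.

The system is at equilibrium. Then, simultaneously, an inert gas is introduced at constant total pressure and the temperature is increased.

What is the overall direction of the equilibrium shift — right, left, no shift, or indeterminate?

Adding inert gas at constant total pressure expands the volume and lowers every reacting partial pressure. With Δn_gas = 1 − 3 = -2, Q moves away from K toward the side with fewer gas moles, so the system shifts toward the side with more gas moles — to the left.
The forward reaction is exothermic. Raising T favours the endothermic direction — shift to the left.
All effects act in the same direction — net shift to the left.

left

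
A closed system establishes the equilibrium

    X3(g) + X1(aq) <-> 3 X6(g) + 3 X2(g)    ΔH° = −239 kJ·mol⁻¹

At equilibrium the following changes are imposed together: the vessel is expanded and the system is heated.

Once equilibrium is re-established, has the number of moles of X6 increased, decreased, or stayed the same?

Gas moles: reactants 1, products 6 (Δn_gas = +5). Expansion shifts the system toward the side with more moles of gas — to the right.
The forward reaction is exothermic. Raising T favours the endothermic direction — shift to the left.
The two effects oppose each other, so the net shift — and hence the change in X6 — cannot be determined from the given information.

cannot be determined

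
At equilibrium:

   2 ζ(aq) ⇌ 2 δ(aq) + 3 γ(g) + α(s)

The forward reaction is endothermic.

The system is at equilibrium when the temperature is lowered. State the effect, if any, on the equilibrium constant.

decreases

K depends on temperature via the van 't Hoff relation. The forward reaction is endothermic, so lowering T decreases K.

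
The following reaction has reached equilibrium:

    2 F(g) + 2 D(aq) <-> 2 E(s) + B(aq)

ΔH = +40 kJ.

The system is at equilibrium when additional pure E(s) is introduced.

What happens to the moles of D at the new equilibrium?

E is a pure solid; its activity is 1 regardless of amount, so Q is unaffected — no shift from this change.
No net shift occurs, so the amount of D is unchanged.

unchanged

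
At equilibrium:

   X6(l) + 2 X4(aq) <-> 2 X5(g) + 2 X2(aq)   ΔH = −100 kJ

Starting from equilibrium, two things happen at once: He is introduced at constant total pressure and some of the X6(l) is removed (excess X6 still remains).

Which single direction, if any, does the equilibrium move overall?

Adding inert gas at constant total pressure expands the volume and lowers every reacting partial pressure. With Δn_gas = 2 − 0 = +2, Q moves away from K toward the side with fewer gas moles, so the system shifts toward the side with more gas moles — to the right.
X6 is a pure liquid; its activity is 1 regardless of amount, so Q is unaffected — no shift from this change.
Only the nonzero effect(s) matter; the net shift is to the right.

right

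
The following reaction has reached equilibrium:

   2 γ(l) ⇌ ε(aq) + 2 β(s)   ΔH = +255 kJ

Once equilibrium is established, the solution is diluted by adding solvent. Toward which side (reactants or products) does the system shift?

right

Dilution lowers every aqueous concentration by the same factor. Δn_aq = 1 − 0 = +1, so the system shifts toward the side with more dissolved moles — to the right.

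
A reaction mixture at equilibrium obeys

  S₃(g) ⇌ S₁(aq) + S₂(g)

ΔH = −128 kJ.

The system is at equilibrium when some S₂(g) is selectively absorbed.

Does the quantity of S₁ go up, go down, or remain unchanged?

Removing S₂ (g), a product, drives the reaction to the right.
The net shift is to the right. S₁ is a product, so its amount increases.

increases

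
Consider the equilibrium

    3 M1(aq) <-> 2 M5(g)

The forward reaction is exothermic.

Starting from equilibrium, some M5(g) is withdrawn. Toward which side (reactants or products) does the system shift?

right

Removing M5 (g), a product, drives the reaction to the right.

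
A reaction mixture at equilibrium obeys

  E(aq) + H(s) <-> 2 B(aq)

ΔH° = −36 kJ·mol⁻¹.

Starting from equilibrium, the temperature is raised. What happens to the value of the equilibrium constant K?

decreases

K depends on temperature via the van 't Hoff relation. The forward reaction is exothermic, so raising T decreases K.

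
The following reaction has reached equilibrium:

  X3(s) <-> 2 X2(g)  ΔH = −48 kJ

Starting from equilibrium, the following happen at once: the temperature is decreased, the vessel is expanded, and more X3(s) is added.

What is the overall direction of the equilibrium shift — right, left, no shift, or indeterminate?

The forward reaction is exothermic. Lowering T favours the exothermic direction — shift to the right.
Gas moles: reactants 0, products 2 (Δn_gas = +2). Expansion shifts the system toward the side with more moles of gas — to the right.
X3 is a pure solid; its activity is 1 regardless of amount, so Q is unaffected — no shift from this change.
Only the nonzero effect(s) matter; the net shift is to the right.

right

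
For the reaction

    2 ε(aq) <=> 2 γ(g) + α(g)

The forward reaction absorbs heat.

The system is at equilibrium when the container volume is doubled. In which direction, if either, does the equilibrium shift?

Gas moles: reactants 0, products 3 (Δn_gas = +3). Expansion shifts the system toward the side with more moles of gas — to the right.

right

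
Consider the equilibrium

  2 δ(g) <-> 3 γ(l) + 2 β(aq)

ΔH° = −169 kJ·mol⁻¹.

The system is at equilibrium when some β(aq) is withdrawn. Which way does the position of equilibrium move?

Removing β (aq), a product, drives the reaction to the right.

right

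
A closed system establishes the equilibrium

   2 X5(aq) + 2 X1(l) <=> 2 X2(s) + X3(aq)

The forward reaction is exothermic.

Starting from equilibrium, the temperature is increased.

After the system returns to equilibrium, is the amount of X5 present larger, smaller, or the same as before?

The forward reaction is exothermic. Raising T favours the endothermic direction — shift to the left.
The net shift is to the left. X5 is a reactant, so its amount increases.

increases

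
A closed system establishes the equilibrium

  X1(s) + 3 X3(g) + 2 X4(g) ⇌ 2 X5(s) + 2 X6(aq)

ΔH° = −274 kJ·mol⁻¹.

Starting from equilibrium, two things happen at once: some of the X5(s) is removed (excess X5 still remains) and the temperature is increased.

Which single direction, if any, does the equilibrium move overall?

X5 is a pure solid; its activity is 1 regardless of amount, so Q is unaffected — no shift from this change.
The forward reaction is exothermic. Raising T favours the endothermic direction — shift to the left.
Only the nonzero effect(s) matter; the net shift is to the left.

left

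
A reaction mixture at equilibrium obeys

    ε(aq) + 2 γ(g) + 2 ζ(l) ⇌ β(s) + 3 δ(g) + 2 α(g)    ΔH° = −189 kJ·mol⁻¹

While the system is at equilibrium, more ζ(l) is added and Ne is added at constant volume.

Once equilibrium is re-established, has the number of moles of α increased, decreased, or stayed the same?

unchanged

ζ is a pure liquid; its activity is 1 regardless of amount, so Q is unaffected — no shift from this change.
At constant volume, adding an inert gas leaves every reacting species' partial pressure unchanged, so Q is unchanged — no shift from this change.
No net shift occurs, so the amount of α is unchanged.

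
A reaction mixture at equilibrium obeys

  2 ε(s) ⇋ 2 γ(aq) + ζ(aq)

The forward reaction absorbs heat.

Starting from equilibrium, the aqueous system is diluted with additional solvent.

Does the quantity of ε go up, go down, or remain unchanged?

decreases

Dilution lowers every aqueous concentration by the same factor. Δn_aq = 3 − 0 = +3, so the system shifts toward the side with more dissolved moles — to the right.
The net shift is to the right. ε is a reactant, so its amount decreases.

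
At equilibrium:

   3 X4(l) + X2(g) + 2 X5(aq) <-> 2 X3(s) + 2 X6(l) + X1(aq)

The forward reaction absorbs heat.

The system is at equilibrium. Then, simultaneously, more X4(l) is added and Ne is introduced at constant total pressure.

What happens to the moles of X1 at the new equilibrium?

X4 is a pure liquid; its activity is 1 regardless of amount, so Q is unaffected — no shift from this change.
Adding inert gas at constant total pressure expands the volume and lowers every reacting partial pressure. With Δn_gas = 0 − 1 = -1, Q moves away from K toward the side with fewer gas moles, so the system shifts toward the side with more gas moles — to the left.
The net shift is to the left. X1 is a product, so its amount decreases.

decreases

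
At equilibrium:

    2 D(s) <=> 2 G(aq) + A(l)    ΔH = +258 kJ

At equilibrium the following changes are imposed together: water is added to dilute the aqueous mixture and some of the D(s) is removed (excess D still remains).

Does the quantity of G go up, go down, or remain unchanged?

increases

Dilution lowers every aqueous concentration by the same factor. Δn_aq = 2 − 0 = +2, so the system shifts toward the side with more dissolved moles — to the right.
D is a pure solid; its activity is 1 regardless of amount, so Q is unaffected — no shift from this change.
The net shift is to the right. G is a product, so its amount increases.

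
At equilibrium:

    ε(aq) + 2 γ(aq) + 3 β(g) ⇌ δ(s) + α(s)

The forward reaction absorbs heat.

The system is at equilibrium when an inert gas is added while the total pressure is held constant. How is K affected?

unchanged

The equilibrium constant depends only on temperature. This perturbation may move the position of equilibrium, but since T is unchanged, K itself is unchanged.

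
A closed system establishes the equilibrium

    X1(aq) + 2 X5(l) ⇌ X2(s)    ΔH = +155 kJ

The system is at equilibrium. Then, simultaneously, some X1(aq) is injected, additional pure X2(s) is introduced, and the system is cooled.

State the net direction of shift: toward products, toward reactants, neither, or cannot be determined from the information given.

cannot be determined

Adding X1 (aq), a reactant, drives the reaction to the right.
X2 is a pure solid; its activity is 1 regardless of amount, so Q is unaffected — no shift from this change.
The forward reaction is endothermic. Lowering T favours the exothermic direction — shift to the left.
The individual effects push in opposite directions; without quantitative information the net direction cannot be determined.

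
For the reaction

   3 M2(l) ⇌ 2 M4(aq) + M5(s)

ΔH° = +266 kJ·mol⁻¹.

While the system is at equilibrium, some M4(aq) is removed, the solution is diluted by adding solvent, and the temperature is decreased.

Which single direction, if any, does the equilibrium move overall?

cannot be determined

Removing M4 (aq), a product, drives the reaction to the right.
Dilution lowers every aqueous concentration by the same factor. Δn_aq = 2 − 0 = +2, so the system shifts toward the side with more dissolved moles — to the right.
The forward reaction is endothermic. Lowering T favours the exothermic direction — shift to the left.
The individual effects push in opposite directions; without quantitative information the net direction cannot be determined.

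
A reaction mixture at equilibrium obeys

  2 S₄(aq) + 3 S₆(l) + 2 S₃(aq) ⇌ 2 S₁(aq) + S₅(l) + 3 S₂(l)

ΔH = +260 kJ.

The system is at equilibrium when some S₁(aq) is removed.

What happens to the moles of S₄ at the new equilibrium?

Removing S₁ (aq), a product, drives the reaction to the right.
The net shift is to the right. S₄ is a reactant, so its amount decreases.

decreases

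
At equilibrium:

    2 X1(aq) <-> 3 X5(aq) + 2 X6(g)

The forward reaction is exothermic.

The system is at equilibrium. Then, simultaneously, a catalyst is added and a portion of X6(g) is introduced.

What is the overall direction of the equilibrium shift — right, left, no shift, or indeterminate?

left

A catalyst speeds both forward and reverse rates equally; it changes neither Q nor K — no shift from this change.
Adding X6 (g), a product, drives the reaction to the left.
Only the nonzero effect(s) matter; the net shift is to the left.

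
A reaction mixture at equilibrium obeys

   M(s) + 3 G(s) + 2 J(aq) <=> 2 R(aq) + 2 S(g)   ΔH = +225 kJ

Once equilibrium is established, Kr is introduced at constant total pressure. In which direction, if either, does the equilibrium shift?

Adding inert gas at constant total pressure expands the volume and lowers every reacting partial pressure. With Δn_gas = 2 − 0 = +2, Q moves away from K toward the side with fewer gas moles, so the system shifts toward the side with more gas moles — to the right.

right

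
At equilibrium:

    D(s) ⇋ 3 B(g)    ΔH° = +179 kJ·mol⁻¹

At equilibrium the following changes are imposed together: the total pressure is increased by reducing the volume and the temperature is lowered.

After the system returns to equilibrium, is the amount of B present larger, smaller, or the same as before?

decreases

Gas moles: reactants 0, products 3 (Δn_gas = +3). Compression shifts the system toward the side with fewer moles of gas — to the left.
The forward reaction is endothermic. Lowering T favours the exothermic direction — shift to the left.
The net shift is to the left. B is a product, so its amount decreases.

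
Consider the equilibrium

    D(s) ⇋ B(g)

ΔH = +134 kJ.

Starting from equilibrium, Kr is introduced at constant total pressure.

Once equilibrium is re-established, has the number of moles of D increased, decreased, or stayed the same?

Adding inert gas at constant total pressure expands the volume and lowers every reacting partial pressure. With Δn_gas = 1 − 0 = +1, Q moves away from K toward the side with fewer gas moles, so the system shifts toward the side with more gas moles — to the right.
The net shift is to the right. D is a reactant, so its amount decreases.

decreases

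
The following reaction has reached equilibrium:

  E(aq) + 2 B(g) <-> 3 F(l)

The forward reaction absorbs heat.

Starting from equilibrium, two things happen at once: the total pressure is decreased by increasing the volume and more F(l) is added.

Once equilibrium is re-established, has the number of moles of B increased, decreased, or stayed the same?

Gas moles: reactants 2, products 0 (Δn_gas = -2). Expansion shifts the system toward the side with more moles of gas — to the left.
F is a pure liquid; its activity is 1 regardless of amount, so Q is unaffected — no shift from this change.
The net shift is to the left. B is a reactant, so its amount increases.

increases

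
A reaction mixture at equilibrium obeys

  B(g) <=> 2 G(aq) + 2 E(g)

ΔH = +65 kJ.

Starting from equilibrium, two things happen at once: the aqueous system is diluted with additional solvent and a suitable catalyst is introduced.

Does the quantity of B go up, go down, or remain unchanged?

decreases

Dilution lowers every aqueous concentration by the same factor. Δn_aq = 2 − 0 = +2, so the system shifts toward the side with more dissolved moles — to the right.
A catalyst speeds both forward and reverse rates equally; it changes neither Q nor K — no shift from this change.
The net shift is to the right. B is a reactant, so its amount decreases.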